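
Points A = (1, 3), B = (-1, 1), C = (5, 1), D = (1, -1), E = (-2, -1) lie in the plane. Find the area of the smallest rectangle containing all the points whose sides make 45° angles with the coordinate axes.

In coordinates u = x + y, v = x − y the rectangle is axis-aligned; the map (x,y)→(u,v) scales areas by 2.
u-values: 4, 0, 6, 0, -3; range = 6 − (-3) = 9.
v-values: -2, -2, 4, 2, -1; range = 4 − (-2) = 6.
Area = (9 × 6) / 2 = 27.

27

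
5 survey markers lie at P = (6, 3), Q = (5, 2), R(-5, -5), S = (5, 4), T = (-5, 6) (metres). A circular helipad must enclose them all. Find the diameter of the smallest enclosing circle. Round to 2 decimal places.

14.10

The minimum enclosing circle of a finite set is fixed by two of the points (as a diameter) or three (as a circumcircle).
The minimum enclosing circle is determined by three boundary points: P, R, T.
Their circumcentre is (-13/22, 0.5) with r² = 12025/242.
The farthest remaining point S is at distance² 10529/242 ≤ 12025/242.
Diameter = 2r = 2√(12025/242) ≈ 14.10.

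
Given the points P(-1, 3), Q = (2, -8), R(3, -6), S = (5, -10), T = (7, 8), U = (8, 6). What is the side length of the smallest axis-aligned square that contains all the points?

18

The bounding box has width 9 and height 18.
An axis-aligned square enclosing the set must have side ≥ max(width, height).
So the minimum side is max(9, 18) = 18.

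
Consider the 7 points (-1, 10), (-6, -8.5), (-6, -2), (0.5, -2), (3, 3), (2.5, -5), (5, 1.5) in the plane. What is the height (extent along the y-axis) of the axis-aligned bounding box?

18.5

max y = 10, min y = -8.5, so height = 18.5.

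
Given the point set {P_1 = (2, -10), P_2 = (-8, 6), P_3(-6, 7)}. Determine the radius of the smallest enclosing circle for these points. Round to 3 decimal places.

Side lengths²: P_1P_2² = 356, P_1P_3² = 353, P_2P_3² = 5.
Since P_1P_2² = 356 < 353 + 5 = 358, the triangle is acute, so the smallest enclosing circle is the circumcircle.
Circumcentre = (-59/21, -79/42), r² = 157085/1764.
r = √(157085/1764) ≈ 9.437.

9.437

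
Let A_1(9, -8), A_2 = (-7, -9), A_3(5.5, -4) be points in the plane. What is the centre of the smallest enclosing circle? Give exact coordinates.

(1, -8.5)

Side lengths²: A_1A_2² = 257, A_1A_3² = 28.25, A_2A_3² = 181.25.
Since A_1A_2² = 257 ≥ 181.25 + 28.25 = 209.5, the angle opposite A_1A_2 is not acute, so the smallest enclosing circle has A_1A_2 as diameter.
Centre = midpoint of A_1A_2 = (1, -8.5), r² = 257/4 = 64.25.
Centre = (1, -8.5).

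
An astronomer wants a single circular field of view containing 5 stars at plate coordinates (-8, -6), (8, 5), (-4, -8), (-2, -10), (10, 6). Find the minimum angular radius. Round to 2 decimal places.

10.82

The farthest pair is (-8, -6)–(10, 6) with squared distance 468. The circle on this segment as diameter has centre (1, 0) and r² = 468/4 = 117.
Check (8, 5): distance² to centre = 74 ≤ 117, so it lies inside.
All remaining points lie in this disk, and no smaller disk contains both endpoints, so this is the minimum enclosing circle.
r = √117 ≈ 10.82.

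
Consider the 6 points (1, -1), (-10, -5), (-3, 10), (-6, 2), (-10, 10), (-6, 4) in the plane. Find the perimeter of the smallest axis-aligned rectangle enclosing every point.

Width = max x − min x = 1 − (-10) = 11.
Height = max y − min y = 10 − (-5) = 15.
Perimeter = 2(11 + 15) = 52.

52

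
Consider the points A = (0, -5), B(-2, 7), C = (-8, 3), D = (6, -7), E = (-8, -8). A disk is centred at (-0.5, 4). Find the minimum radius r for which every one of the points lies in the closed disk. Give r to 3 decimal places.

14.151

The required radius is the distance from (-0.5, 4) to the farthest point.
Squared distances: 81.25, 11.25, 57.25, 163.25, 200.25.
Maximum is 200.25, attained at E.
r = √(200.25) ≈ 14.151.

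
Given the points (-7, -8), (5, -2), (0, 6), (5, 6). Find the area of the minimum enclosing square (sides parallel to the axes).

The bounding box has width 12 and height 14.
An axis-aligned square enclosing the set must have side ≥ max(width, height).
So the minimum side is max(12, 14) = 14.
Area = 14² = 196.

196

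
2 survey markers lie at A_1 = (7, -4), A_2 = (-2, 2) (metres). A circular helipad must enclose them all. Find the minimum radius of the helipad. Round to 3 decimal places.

The smallest circle enclosing two points has them as diameter endpoints.
Centre = midpoint = (2.5, -1); r² = |A_1A_2|²/4 = 117/4 = 29.25.
r = √(29.25) ≈ 5.408.

5.408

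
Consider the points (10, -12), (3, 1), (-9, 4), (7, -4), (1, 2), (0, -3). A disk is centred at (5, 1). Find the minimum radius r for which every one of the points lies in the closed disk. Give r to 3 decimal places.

The required radius is the distance from (5, 1) to the farthest point.
Squared distances: 194, 4, 205, 29, 17, 41.
Maximum is 205, attained at (-9, 4).
r = √205 ≈ 14.318.

14.318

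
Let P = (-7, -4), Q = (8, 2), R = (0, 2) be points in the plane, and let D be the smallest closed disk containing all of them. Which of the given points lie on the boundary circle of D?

P, Q

Side lengths²: PQ² = 261, PR² = 85, QR² = 64.
Since PQ² = 261 ≥ 85 + 64 = 149, the angle opposite PQ is not acute, so the smallest enclosing circle has PQ as diameter.
Centre = midpoint of PQ = (0.5, -1), r² = 261/4 = 65.25.
The points at distance exactly r from the centre are P, Q — 2 points.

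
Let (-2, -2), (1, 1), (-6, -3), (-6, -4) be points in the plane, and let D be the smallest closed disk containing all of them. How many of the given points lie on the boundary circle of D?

By Welzl's lemma the MEC is supported by two points (diametrically opposite) or three points (on a circumcircle).
The farthest pair is (1, 1)–(-6, -4) with squared distance 74. The circle on this segment as diameter has centre (-2.5, -1.5) and r² = 74/4 = 18.5.
Check (-2, -2): distance² to centre = 0.5 ≤ 18.5, so it lies inside.
All remaining points lie in this disk, and no smaller disk contains both endpoints, so this is the minimum enclosing circle.
The points at distance exactly r from the centre are (1, 1), (-6, -4) — 2 points.

2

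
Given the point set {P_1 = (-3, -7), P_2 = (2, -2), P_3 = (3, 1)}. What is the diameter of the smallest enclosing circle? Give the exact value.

10

Side lengths²: P_1P_2² = 50, P_1P_3² = 100, P_2P_3² = 10.
Since P_1P_3² = 100 ≥ 50 + 10 = 60, the angle opposite P_1P_3 is not acute, so the smallest enclosing circle has P_1P_3 as diameter.
Centre = midpoint of P_1P_3 = (0, -3), r² = 100/4 = 25.
Diameter = 2r = 2√25 = 10.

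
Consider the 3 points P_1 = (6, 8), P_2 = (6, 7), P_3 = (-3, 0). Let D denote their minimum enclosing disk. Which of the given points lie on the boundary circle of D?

P_1, P_3

Side lengths²: P_1P_2² = 1, P_1P_3² = 145, P_2P_3² = 130.
Since P_1P_3² = 145 ≥ 130 + 1 = 131, the angle opposite P_1P_3 is not acute, so the smallest enclosing circle has P_1P_3 as diameter.
Centre = midpoint of P_1P_3 = (1.5, 4), r² = 145/4 = 36.25.
The points at distance exactly r from the centre are P_1, P_3 — 2 points.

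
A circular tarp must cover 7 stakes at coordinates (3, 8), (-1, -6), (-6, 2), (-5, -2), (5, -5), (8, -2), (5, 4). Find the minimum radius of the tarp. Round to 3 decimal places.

A smallest enclosing disk is always determined by at most three of the input points on its boundary.
The minimum enclosing circle is determined by three boundary points: (3, 8), (-6, 2), (8, -2).
Their circumcentre is (1.25, 0.875) with r² = 53.828125.
The farthest remaining point (-1, -6) is at distance² 52.328125 ≤ 53.828125.
r = √(53.828125) ≈ 7.337.

7.337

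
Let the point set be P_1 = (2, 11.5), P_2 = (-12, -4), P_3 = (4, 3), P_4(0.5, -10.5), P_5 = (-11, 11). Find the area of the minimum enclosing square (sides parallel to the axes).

484

The bounding box has width 16 and height 22.
An axis-aligned square enclosing the set must have side ≥ max(width, height).
So the minimum side is max(16, 22) = 22.
Area = 22² = 484.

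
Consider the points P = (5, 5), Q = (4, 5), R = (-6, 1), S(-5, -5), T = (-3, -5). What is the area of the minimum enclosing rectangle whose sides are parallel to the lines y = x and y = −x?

In coordinates u = x + y, v = x − y the rectangle is axis-aligned; the map (x,y)→(u,v) scales areas by 2.
u-values: 10, 9, -5, -10, -8; range = 10 − (-10) = 20.
v-values: 0, -1, -7, 0, 2; range = 2 − (-7) = 9.
Area = (20 × 9) / 2 = 90.

90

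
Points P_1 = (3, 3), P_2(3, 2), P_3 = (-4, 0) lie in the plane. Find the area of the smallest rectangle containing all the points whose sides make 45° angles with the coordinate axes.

25

In coordinates u = x + y, v = x − y the rectangle is axis-aligned; the map (x,y)→(u,v) scales areas by 2.
u-values: 6, 5, -4; range = 6 − (-4) = 10.
v-values: 0, 1, -4; range = 1 − (-4) = 5.
Area = (10 × 5) / 2 = 25.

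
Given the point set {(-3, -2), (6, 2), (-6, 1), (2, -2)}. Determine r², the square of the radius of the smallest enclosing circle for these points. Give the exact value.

36.25

The minimum enclosing circle of a finite set is fixed by two of the points (as a diameter) or three (as a circumcircle).
The farthest pair is (6, 2)–(-6, 1) with squared distance 145. The circle on this segment as diameter has centre (0, 1.5) and r² = 145/4 = 36.25.
Check (-3, -2): distance² to centre = 21.25 ≤ 36.25, so it lies inside.
All remaining points lie in this disk, and no smaller disk contains both endpoints, so this is the minimum enclosing circle.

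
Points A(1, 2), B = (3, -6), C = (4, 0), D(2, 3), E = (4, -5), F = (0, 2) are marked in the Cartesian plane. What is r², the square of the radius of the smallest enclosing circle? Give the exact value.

20.5

A smallest enclosing disk is always determined by at most three of the input points on its boundary.
The farthest pair is B–D with squared distance 82. The circle on this segment as diameter has centre (2.5, -1.5) and r² = 82/4 = 20.5.
Check A: distance² to centre = 14.5 ≤ 20.5, so it lies inside.
All remaining points lie in this disk, and no smaller disk contains both endpoints, so this is the minimum enclosing circle.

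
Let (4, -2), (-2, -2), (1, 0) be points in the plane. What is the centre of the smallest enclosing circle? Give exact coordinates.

Call the three points A, B, C in the order given.
Side lengths²: AB² = 36, AC² = 13, BC² = 13.
Since AB² = 36 ≥ 13 + 13 = 26, the angle opposite AB is not acute, so the smallest enclosing circle has AB as diameter.
Centre = midpoint of AB = (1, -2), r² = 36/4 = 9.
Centre = (1, -2).

(1, -2)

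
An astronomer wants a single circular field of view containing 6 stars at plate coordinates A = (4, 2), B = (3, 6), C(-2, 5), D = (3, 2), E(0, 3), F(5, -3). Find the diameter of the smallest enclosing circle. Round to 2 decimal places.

10.63

The minimum enclosing circle of a finite set is fixed by two of the points (as a diameter) or three (as a circumcircle).
The farthest pair is C–F with squared distance 113. The circle on this segment as diameter has centre (1.5, 1) and r² = 113/4 = 28.25.
Check A: distance² to centre = 7.25 ≤ 28.25, so it lies inside.
All remaining points lie in this disk, and no smaller disk contains both endpoints, so this is the minimum enclosing circle.
Diameter = 2r = 2√(28.25) ≈ 10.63.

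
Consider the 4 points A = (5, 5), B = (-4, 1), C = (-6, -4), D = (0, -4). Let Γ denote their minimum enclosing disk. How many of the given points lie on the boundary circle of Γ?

The farthest pair is A–C with squared distance 202. The circle on this segment as diameter has centre (-0.5, 0.5) and r² = 202/4 = 50.5.
Check B: distance² to centre = 12.5 ≤ 50.5, so it lies inside.
All remaining points lie in this disk, and no smaller disk contains both endpoints, so this is the minimum enclosing circle.
The points at distance exactly r from the centre are A, C — 2 points.

2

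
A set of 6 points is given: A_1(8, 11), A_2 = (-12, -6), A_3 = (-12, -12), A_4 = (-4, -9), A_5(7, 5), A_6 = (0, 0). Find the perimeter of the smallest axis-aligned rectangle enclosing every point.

86

Width = max x − min x = 8 − (-12) = 20.
Height = max y − min y = 11 − (-12) = 23.
Perimeter = 2(20 + 23) = 86.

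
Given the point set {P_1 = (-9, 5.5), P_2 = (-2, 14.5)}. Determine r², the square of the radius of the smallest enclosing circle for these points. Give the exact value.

The smallest circle enclosing two points has them as diameter endpoints.
Centre = midpoint = (-5.5, 10); r² = |P_1P_2|²/4 = 130/4 = 32.5.

32.5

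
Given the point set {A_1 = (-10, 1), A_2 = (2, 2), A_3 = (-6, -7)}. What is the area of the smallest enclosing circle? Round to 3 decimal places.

Side lengths²: A_1A_2² = 145, A_1A_3² = 80, A_2A_3² = 145.
Since A_2A_3² = 145 < 145 + 80 = 225, the triangle is acute, so the smallest enclosing circle is the circumcircle.
Circumcentre = (-3.8, -0.9), r² = 42.05.
Area = π·r² = π·42.05 ≈ 132.104.

132.104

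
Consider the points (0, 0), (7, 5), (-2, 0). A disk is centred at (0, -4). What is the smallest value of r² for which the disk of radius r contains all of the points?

The required radius is the distance from (0, -4) to the farthest point.
Squared distances: 16, 130, 20.
Maximum is 130, attained at (7, 5).

130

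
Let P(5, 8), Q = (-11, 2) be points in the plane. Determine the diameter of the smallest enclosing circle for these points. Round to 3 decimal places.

17.088

The smallest circle enclosing two points has them as diameter endpoints.
Centre = midpoint = (-3, 5); r² = |PQ|²/4 = 292/4 = 73.
Diameter = 2r = 2√73 ≈ 17.088.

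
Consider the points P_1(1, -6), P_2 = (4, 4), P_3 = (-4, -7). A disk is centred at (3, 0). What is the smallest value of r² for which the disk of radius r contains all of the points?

The required radius is the distance from (3, 0) to the farthest point.
Squared distances: 40, 17, 98.
Maximum is 98, attained at P_3.

98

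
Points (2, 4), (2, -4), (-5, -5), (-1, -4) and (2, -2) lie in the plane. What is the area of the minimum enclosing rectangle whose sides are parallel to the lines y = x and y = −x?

In coordinates u = x + y, v = x − y the rectangle is axis-aligned; the map (x,y)→(u,v) scales areas by 2.
u-values: 6, -2, -10, -5, 0; range = 6 − (-10) = 16.
v-values: -2, 6, 0, 3, 4; range = 6 − (-2) = 8.
Area = (16 × 8) / 2 = 64.

64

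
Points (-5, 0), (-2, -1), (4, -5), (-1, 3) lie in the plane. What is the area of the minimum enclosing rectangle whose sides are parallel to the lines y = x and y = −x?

In coordinates u = x + y, v = x − y the rectangle is axis-aligned; the map (x,y)→(u,v) scales areas by 2.
u-values: -5, -3, -1, 2; range = 2 − (-5) = 7.
v-values: -5, -1, 9, -4; range = 9 − (-5) = 14.
Area = (7 × 14) / 2 = 49.

49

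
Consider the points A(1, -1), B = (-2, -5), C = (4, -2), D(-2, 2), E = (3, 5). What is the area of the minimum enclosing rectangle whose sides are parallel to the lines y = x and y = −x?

In coordinates u = x + y, v = x − y the rectangle is axis-aligned; the map (x,y)→(u,v) scales areas by 2.
u-values: 0, -7, 2, 0, 8; range = 8 − (-7) = 15.
v-values: 2, 3, 6, -4, -2; range = 6 − (-4) = 10.
Area = (15 × 10) / 2 = 75.

75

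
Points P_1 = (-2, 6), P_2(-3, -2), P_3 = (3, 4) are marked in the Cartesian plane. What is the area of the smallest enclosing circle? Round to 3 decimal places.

60.428

Side lengths²: P_1P_2² = 65, P_1P_3² = 29, P_2P_3² = 72.
Since P_2P_3² = 72 < 65 + 29 = 94, the triangle is acute, so the smallest enclosing circle is the circumcircle.
Circumcentre = (-11/14, 25/14), r² = 1885/98.
Area = π·r² = π·1885/98 ≈ 60.428.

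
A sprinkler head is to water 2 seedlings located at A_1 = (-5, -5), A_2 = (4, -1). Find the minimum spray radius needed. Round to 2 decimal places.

The smallest circle enclosing two points has them as diameter endpoints.
Centre = midpoint = (-0.5, -3); r² = |A_1A_2|²/4 = 97/4 = 24.25.
r = √(24.25) ≈ 4.92.

4.92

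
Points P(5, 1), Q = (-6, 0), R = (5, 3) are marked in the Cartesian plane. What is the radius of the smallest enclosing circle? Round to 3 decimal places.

5.701

Side lengths²: PQ² = 122, PR² = 4, QR² = 130.
Since QR² = 130 ≥ 122 + 4 = 126, the angle opposite QR is not acute, so the smallest enclosing circle has QR as diameter.
Centre = midpoint of QR = (-0.5, 1.5), r² = 130/4 = 32.5.
r = √(32.5) ≈ 5.701.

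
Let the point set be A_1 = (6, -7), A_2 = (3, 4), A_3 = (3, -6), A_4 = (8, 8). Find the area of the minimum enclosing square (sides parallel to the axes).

The bounding box has width 5 and height 15.
An axis-aligned square enclosing the set must have side ≥ max(width, height).
So the minimum side is max(5, 15) = 15.
Area = 15² = 225.

225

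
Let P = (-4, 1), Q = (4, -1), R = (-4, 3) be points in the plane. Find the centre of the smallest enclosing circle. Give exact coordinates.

(0, 1)

Side lengths²: PQ² = 68, PR² = 4, QR² = 80.
Since QR² = 80 ≥ 68 + 4 = 72, the angle opposite QR is not acute, so the smallest enclosing circle has QR as diameter.
Centre = midpoint of QR = (0, 1), r² = 80/4 = 20.
Centre = (0, 1).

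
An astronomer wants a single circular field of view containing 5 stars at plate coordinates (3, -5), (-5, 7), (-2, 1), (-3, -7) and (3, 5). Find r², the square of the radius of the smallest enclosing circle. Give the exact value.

The minimum enclosing circle of a finite set is fixed by two of the points (as a diameter) or three (as a circumcircle).
The minimum enclosing circle is determined by three boundary points: (3, -5), (-5, 7), (-3, -7).
Their circumcentre is (-23/11, 3/11) with r² = 6500/121.
The farthest remaining point (3, 5) is at distance² 5840/121 ≤ 6500/121.

6500/121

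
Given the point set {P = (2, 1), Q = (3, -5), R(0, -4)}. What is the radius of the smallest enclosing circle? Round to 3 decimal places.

Side lengths²: PQ² = 37, PR² = 29, QR² = 10.
Since PQ² = 37 < 29 + 10 = 39, the triangle is acute, so the smallest enclosing circle is the circumcircle.
Circumcentre = (79/34, -69/34), r² = 5365/578.
r = √(5365/578) ≈ 3.047.

3.047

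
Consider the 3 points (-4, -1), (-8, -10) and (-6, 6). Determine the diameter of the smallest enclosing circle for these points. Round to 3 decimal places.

Call the three points A, B, C in the order given.
Side lengths²: AB² = 97, AC² = 53, BC² = 260.
Since BC² = 260 ≥ 97 + 53 = 150, the angle opposite BC is not acute, so the smallest enclosing circle has BC as diameter.
Centre = midpoint of BC = (-7, -2), r² = 260/4 = 65.
Diameter = 2r = 2√65 ≈ 16.125.

16.125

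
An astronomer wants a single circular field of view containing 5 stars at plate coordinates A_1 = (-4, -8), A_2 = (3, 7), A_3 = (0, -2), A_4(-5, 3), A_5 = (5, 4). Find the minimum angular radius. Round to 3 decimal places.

The minimum enclosing circle of a finite set is fixed by two of the points (as a diameter) or three (as a circumcircle).
The farthest pair is A_1–A_2 with squared distance 274. The circle on this segment as diameter has centre (-0.5, -0.5) and r² = 274/4 = 68.5.
Check A_3: distance² to centre = 2.5 ≤ 68.5, so it lies inside.
All remaining points lie in this disk, and no smaller disk contains both endpoints, so this is the minimum enclosing circle.
r = √(68.5) ≈ 8.276.

8.276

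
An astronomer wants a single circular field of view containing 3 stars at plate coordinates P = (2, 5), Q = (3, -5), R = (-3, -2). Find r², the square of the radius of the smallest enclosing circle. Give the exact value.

18685/722

Side lengths²: PQ² = 101, PR² = 74, QR² = 45.
Since PQ² = 101 < 74 + 45 = 119, the triangle is acute, so the smallest enclosing circle is the circumcircle.
Circumcentre = (65/38, -3/38), r² = 18685/722.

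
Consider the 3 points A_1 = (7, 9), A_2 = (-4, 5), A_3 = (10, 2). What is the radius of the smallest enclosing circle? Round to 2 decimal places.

Side lengths²: A_1A_2² = 137, A_1A_3² = 58, A_2A_3² = 205.
Since A_2A_3² = 205 ≥ 137 + 58 = 195, the angle opposite A_2A_3 is not acute, so the smallest enclosing circle has A_2A_3 as diameter.
Centre = midpoint of A_2A_3 = (3, 3.5), r² = 205/4 = 51.25.
r = √(51.25) ≈ 7.16.

7.16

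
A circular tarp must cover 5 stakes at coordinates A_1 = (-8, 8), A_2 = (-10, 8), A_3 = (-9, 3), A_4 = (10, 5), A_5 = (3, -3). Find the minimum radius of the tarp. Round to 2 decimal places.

A smallest enclosing disk is always determined by at most three of the input points on its boundary.
The farthest pair is A_2–A_4 with squared distance 409. The circle on this segment as diameter has centre (0, 6.5) and r² = 409/4 = 102.25.
Check A_1: distance² to centre = 66.25 ≤ 102.25, so it lies inside.
All remaining points lie in this disk, and no smaller disk contains both endpoints, so this is the minimum enclosing circle.
r = √(102.25) ≈ 10.11.

10.11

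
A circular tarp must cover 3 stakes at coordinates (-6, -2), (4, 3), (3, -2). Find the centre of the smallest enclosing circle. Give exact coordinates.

(-1, 0.5)

Call the three points A, B, C in the order given.
Side lengths²: AB² = 125, AC² = 81, BC² = 26.
Since AB² = 125 ≥ 81 + 26 = 107, the angle opposite AB is not acute, so the smallest enclosing circle has AB as diameter.
Centre = midpoint of AB = (-1, 0.5), r² = 125/4 = 31.25.
Centre = (-1, 0.5).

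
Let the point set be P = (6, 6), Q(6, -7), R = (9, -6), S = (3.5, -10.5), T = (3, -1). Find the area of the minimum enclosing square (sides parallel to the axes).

The bounding box has width 6 and height 16.5.
An axis-aligned square enclosing the set must have side ≥ max(width, height).
So the minimum side is max(6, 16.5) = 16.5.
Area = 16.5² = 272.25.

272.25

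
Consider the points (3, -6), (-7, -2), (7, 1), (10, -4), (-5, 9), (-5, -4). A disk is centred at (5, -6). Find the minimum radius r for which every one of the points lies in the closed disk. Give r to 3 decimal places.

18.028

The required radius is the distance from (5, -6) to the farthest point.
Squared distances: 4, 160, 53, 29, 325, 104.
Maximum is 325, attained at (-5, 9).
r = √325 ≈ 18.028.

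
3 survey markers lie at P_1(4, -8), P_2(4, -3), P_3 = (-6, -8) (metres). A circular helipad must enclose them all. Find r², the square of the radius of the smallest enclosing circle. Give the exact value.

31.25

Side lengths²: P_1P_2² = 25, P_1P_3² = 100, P_2P_3² = 125.
Since P_2P_3² = 125 ≥ 100 + 25 = 125, the angle opposite P_2P_3 is not acute, so the smallest enclosing circle has P_2P_3 as diameter.
Centre = midpoint of P_2P_3 = (-1, -5.5), r² = 125/4 = 31.25.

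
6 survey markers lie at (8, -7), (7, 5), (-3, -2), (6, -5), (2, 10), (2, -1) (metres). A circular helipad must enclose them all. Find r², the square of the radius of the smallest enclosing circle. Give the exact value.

81.25

The farthest pair is (8, -7)–(2, 10) with squared distance 325. The circle on this segment as diameter has centre (5, 1.5) and r² = 325/4 = 81.25.
Check (7, 5): distance² to centre = 16.25 ≤ 81.25, so it lies inside.
All remaining points lie in this disk, and no smaller disk contains both endpoints, so this is the minimum enclosing circle.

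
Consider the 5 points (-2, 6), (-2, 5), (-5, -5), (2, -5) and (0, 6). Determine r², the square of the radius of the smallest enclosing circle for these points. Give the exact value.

By Welzl's lemma the MEC is supported by two points (diametrically opposite) or three points (on a circumcircle).
The minimum enclosing circle is determined by three boundary points: (-5, -5), (2, -5), (0, 6).
Their circumcentre is (-1.5, 1/22) with r² = 9125/242.
The farthest remaining point (-2, 6) is at distance² 8641/242 ≤ 9125/242.

9125/242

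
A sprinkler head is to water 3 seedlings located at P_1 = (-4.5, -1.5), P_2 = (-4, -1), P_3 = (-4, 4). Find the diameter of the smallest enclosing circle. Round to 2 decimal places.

Side lengths²: P_1P_2² = 0.5, P_1P_3² = 30.5, P_2P_3² = 25.
Since P_1P_3² = 30.5 ≥ 25 + 0.5 = 25.5, the angle opposite P_1P_3 is not acute, so the smallest enclosing circle has P_1P_3 as diameter.
Centre = midpoint of P_1P_3 = (-4.25, 1.25), r² = 30.5/4 = 7.625.
Diameter = 2r = 2√(7.625) ≈ 5.52.

5.52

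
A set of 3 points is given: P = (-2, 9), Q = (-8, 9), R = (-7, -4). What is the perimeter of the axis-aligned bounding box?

38

Width = max x − min x = -2 − (-8) = 6.
Height = max y − min y = 9 − (-4) = 13.
Perimeter = 2(6 + 13) = 38.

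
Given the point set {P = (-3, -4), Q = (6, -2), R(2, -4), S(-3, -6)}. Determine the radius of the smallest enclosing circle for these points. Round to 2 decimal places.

The farthest pair is Q–S with squared distance 97. The circle on this segment as diameter has centre (1.5, -4) and r² = 97/4 = 24.25.
Check P: distance² to centre = 20.25 ≤ 24.25, so it lies inside.
All remaining points lie in this disk, and no smaller disk contains both endpoints, so this is the minimum enclosing circle.
r = √(24.25) ≈ 4.92.

4.92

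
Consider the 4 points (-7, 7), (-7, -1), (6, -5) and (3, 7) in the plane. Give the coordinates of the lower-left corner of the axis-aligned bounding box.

x-range [-7, 6], y-range [-5, 7].
The lower-left corner is (-7, -5).

(-7, -5)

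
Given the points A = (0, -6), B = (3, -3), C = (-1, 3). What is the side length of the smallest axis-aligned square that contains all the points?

The bounding box has width 4 and height 9.
An axis-aligned square enclosing the set must have side ≥ max(width, height).
So the minimum side is max(4, 9) = 9.

9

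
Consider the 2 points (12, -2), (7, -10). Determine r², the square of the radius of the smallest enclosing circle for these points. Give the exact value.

The smallest circle enclosing two points has them as diameter endpoints.
Centre = midpoint = (9.5, -6); r² = |(12, -2)−(7, -10)|²/4 = 89/4 = 22.25.

22.25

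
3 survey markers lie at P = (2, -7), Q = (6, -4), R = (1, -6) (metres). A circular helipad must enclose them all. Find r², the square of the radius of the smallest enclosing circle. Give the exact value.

Side lengths²: PQ² = 25, PR² = 2, QR² = 29.
Since QR² = 29 ≥ 25 + 2 = 27, the angle opposite QR is not acute, so the smallest enclosing circle has QR as diameter.
Centre = midpoint of QR = (3.5, -5), r² = 29/4 = 7.25.

7.25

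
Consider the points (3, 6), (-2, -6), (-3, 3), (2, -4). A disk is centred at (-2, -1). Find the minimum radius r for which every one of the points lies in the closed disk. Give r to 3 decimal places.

The required radius is the distance from (-2, -1) to the farthest point.
Squared distances: 74, 25, 17, 25.
Maximum is 74, attained at (3, 6).
r = √74 ≈ 8.602.

8.602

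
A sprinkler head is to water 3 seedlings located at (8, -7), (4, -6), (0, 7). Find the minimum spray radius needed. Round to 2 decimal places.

Call the three points A, B, C in the order given.
Side lengths²: AB² = 17, AC² = 260, BC² = 185.
Since AC² = 260 ≥ 185 + 17 = 202, the angle opposite AC is not acute, so the smallest enclosing circle has AC as diameter.
Centre = midpoint of AC = (4, 0), r² = 260/4 = 65.
r = √65 ≈ 8.06.

8.06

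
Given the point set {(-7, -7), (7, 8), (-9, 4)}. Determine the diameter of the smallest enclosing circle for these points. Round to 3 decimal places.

Call the three points A, B, C in the order given.
Side lengths²: AB² = 421, AC² = 125, BC² = 272.
Since AB² = 421 ≥ 272 + 125 = 397, the angle opposite AB is not acute, so the smallest enclosing circle has AB as diameter.
Centre = midpoint of AB = (0, 0.5), r² = 421/4 = 105.25.
Diameter = 2r = 2√(105.25) ≈ 20.518.

20.518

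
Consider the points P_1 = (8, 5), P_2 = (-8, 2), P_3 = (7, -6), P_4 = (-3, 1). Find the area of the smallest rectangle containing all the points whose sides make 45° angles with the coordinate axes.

218.5

In coordinates u = x + y, v = x − y the rectangle is axis-aligned; the map (x,y)→(u,v) scales areas by 2.
u-values: 13, -6, 1, -2; range = 13 − (-6) = 19.
v-values: 3, -10, 13, -4; range = 13 − (-10) = 23.
Area = (19 × 23) / 2 = 218.5.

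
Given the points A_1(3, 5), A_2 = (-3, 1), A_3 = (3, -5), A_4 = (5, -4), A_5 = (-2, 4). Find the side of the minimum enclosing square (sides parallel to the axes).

The bounding box has width 8 and height 10.
An axis-aligned square enclosing the set must have side ≥ max(width, height).
So the minimum side is max(8, 10) = 10.

10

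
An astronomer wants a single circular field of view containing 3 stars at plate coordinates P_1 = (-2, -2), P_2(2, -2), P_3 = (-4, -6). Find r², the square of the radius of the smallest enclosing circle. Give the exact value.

13

Side lengths²: P_1P_2² = 16, P_1P_3² = 20, P_2P_3² = 52.
Since P_2P_3² = 52 ≥ 20 + 16 = 36, the angle opposite P_2P_3 is not acute, so the smallest enclosing circle has P_2P_3 as diameter.
Centre = midpoint of P_2P_3 = (-1, -4), r² = 52/4 = 13.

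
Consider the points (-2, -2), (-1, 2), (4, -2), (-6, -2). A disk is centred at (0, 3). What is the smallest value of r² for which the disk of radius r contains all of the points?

61

The required radius is the distance from (0, 3) to the farthest point.
Squared distances: 29, 2, 41, 61.
Maximum is 61, attained at (-6, -2).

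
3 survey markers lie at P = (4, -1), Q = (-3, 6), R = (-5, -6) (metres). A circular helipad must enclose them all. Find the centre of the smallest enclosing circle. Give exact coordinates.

Side lengths²: PQ² = 98, PR² = 106, QR² = 148.
Since QR² = 148 < 106 + 98 = 204, the triangle is acute, so the smallest enclosing circle is the circumcircle.
Circumcentre = (-16/7, -2/7), r² = 1961/49.
Centre = (-16/7, -2/7).

(-16/7, -2/7)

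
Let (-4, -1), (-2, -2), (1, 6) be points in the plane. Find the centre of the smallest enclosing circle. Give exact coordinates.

(-43/38, 85/38)

Call the three points A, B, C in the order given.
Side lengths²: AB² = 5, AC² = 74, BC² = 73.
Since AC² = 74 < 73 + 5 = 78, the triangle is acute, so the smallest enclosing circle is the circumcircle.
Circumcentre = (-43/38, 85/38), r² = 13505/722.
Centre = (-43/38, 85/38).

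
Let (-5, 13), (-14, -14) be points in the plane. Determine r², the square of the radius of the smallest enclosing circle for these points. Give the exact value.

202.5

The smallest circle enclosing two points has them as diameter endpoints.
Centre = midpoint = (-9.5, -0.5); r² = |(-5, 13)−(-14, -14)|²/4 = 810/4 = 202.5.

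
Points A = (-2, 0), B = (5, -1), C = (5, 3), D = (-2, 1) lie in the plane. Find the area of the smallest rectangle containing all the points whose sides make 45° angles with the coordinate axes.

45

In coordinates u = x + y, v = x − y the rectangle is axis-aligned; the map (x,y)→(u,v) scales areas by 2.
u-values: -2, 4, 8, -1; range = 8 − (-2) = 10.
v-values: -2, 6, 2, -3; range = 6 − (-3) = 9.
Area = (10 × 9) / 2 = 45.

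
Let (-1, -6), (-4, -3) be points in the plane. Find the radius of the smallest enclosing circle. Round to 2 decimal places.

The smallest circle enclosing two points has them as diameter endpoints.
Centre = midpoint = (-2.5, -4.5); r² = |(-1, -6)−(-4, -3)|²/4 = 18/4 = 4.5.
r = √(4.5) ≈ 2.12.

2.12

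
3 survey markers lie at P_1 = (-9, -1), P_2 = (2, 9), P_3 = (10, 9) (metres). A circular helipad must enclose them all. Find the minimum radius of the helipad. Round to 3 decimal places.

10.735

Side lengths²: P_1P_2² = 221, P_1P_3² = 461, P_2P_3² = 64.
Since P_1P_3² = 461 ≥ 221 + 64 = 285, the angle opposite P_1P_3 is not acute, so the smallest enclosing circle has P_1P_3 as diameter.
Centre = midpoint of P_1P_3 = (0.5, 4), r² = 461/4 = 115.25.
r = √(115.25) ≈ 10.735.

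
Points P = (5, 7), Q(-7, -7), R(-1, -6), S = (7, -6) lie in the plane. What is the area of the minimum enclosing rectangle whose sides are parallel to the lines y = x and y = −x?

195

In coordinates u = x + y, v = x − y the rectangle is axis-aligned; the map (x,y)→(u,v) scales areas by 2.
u-values: 12, -14, -7, 1; range = 12 − (-14) = 26.
v-values: -2, 0, 5, 13; range = 13 − (-2) = 15.
Area = (26 × 15) / 2 = 195.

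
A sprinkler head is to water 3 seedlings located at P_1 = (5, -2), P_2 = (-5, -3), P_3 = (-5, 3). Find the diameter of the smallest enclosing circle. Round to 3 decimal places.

11.236

Side lengths²: P_1P_2² = 101, P_1P_3² = 125, P_2P_3² = 36.
Since P_1P_3² = 125 < 101 + 36 = 137, the triangle is acute, so the smallest enclosing circle is the circumcircle.
Circumcentre = (-0.25, 0), r² = 31.5625.
Diameter = 2r = 2√(31.5625) ≈ 11.236.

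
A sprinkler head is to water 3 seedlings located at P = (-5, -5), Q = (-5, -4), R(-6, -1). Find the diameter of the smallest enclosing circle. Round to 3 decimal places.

4.123

Side lengths²: PQ² = 1, PR² = 17, QR² = 10.
Since PR² = 17 ≥ 10 + 1 = 11, the angle opposite PR is not acute, so the smallest enclosing circle has PR as diameter.
Centre = midpoint of PR = (-5.5, -3), r² = 17/4 = 4.25.
Diameter = 2r = 2√(4.25) ≈ 4.123.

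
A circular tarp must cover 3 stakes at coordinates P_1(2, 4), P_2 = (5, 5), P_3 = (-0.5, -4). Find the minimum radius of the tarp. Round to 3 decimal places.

5.274

Side lengths²: P_1P_2² = 10, P_1P_3² = 70.25, P_2P_3² = 111.25.
Since P_2P_3² = 111.25 ≥ 70.25 + 10 = 80.25, the angle opposite P_2P_3 is not acute, so the smallest enclosing circle has P_2P_3 as diameter.
Centre = midpoint of P_2P_3 = (2.25, 0.5), r² = 111.25/4 = 27.8125.
r = √(27.8125) ≈ 5.274.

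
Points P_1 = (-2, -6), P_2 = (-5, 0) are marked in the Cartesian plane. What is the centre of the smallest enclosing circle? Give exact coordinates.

The smallest circle enclosing two points has them as diameter endpoints.
Centre = midpoint = (-3.5, -3); r² = |P_1P_2|²/4 = 45/4 = 11.25.
Centre = (-3.5, -3).

(-3.5, -3)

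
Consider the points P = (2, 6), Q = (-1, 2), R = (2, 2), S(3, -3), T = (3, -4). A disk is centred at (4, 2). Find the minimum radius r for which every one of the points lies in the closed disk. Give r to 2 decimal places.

The required radius is the distance from (4, 2) to the farthest point.
Squared distances: 20, 25, 4, 26, 37.
Maximum is 37, attained at T.
r = √37 ≈ 6.08.

6.08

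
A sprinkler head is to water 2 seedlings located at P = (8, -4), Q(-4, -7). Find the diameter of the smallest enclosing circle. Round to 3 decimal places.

The smallest circle enclosing two points has them as diameter endpoints.
Centre = midpoint = (2, -5.5); r² = |PQ|²/4 = 153/4 = 38.25.
Diameter = 2r = 2√(38.25) ≈ 12.369.

12.369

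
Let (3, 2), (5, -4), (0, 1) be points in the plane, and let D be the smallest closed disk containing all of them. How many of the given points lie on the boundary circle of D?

3

Call the three points A, B, C in the order given.
Side lengths²: AB² = 40, AC² = 10, BC² = 50.
Since BC² = 50 ≥ 40 + 10 = 50, the angle opposite BC is not acute, so the smallest enclosing circle has BC as diameter.
Centre = midpoint of BC = (2.5, -1.5), r² = 50/4 = 12.5.
The points at distance exactly r from the centre are (3, 2), (5, -4), (0, 1) — 3 points.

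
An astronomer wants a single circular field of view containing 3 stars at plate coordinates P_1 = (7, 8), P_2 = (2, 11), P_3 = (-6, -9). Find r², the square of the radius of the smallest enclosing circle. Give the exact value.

112897/961

Side lengths²: P_1P_2² = 34, P_1P_3² = 458, P_2P_3² = 464.
Since P_2P_3² = 464 < 458 + 34 = 492, the triangle is acute, so the smallest enclosing circle is the circumcircle.
Circumcentre = (-27/31, 17/31), r² = 112897/961.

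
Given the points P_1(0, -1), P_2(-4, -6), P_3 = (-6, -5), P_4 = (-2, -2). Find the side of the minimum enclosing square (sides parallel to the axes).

6

The bounding box has width 6 and height 5.
An axis-aligned square enclosing the set must have side ≥ max(width, height).
So the minimum side is max(6, 5) = 6.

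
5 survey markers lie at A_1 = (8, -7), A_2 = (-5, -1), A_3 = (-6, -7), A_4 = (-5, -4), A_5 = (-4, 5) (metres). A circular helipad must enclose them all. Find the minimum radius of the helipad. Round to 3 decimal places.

The minimum enclosing circle is determined by three boundary points: A_1, A_3, A_5.
Their circumcentre is (1, -2) with r² = 74.
The farthest remaining point A_4 is at distance² 40 ≤ 74.
r = √74 ≈ 8.602.

8.602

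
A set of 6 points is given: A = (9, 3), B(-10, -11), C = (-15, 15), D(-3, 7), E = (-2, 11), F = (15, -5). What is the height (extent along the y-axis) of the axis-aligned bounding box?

max y = 15, min y = -11, so height = 26.

26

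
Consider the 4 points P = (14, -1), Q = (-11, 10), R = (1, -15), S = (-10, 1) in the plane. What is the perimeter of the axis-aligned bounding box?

Width = max x − min x = 14 − (-11) = 25.
Height = max y − min y = 10 − (-15) = 25.
Perimeter = 2(25 + 25) = 100.

100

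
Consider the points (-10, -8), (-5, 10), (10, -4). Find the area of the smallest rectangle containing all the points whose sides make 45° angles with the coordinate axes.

In coordinates u = x + y, v = x − y the rectangle is axis-aligned; the map (x,y)→(u,v) scales areas by 2.
u-values: -18, 5, 6; range = 6 − (-18) = 24.
v-values: -2, -15, 14; range = 14 − (-15) = 29.
Area = (24 × 29) / 2 = 348.

348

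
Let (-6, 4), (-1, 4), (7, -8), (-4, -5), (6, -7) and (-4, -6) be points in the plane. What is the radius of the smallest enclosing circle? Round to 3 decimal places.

8.846

A smallest enclosing disk is always determined by at most three of the input points on its boundary.
The farthest pair is (-6, 4)–(7, -8) with squared distance 313. The circle on this segment as diameter has centre (0.5, -2) and r² = 313/4 = 78.25.
Check (-1, 4): distance² to centre = 38.25 ≤ 78.25, so it lies inside.
All remaining points lie in this disk, and no smaller disk contains both endpoints, so this is the minimum enclosing circle.
r = √(78.25) ≈ 8.846.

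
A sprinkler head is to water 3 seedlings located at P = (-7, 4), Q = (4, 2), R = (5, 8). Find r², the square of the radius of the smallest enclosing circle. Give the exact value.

23125/578

Side lengths²: PQ² = 125, PR² = 160, QR² = 37.
Since PR² = 160 < 125 + 37 = 162, the triangle is acute, so the smallest enclosing circle is the circumcircle.
Circumcentre = (-33/34, 201/34), r² = 23125/578.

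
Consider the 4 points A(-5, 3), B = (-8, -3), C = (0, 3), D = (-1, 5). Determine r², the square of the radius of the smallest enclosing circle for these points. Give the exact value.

By Welzl's lemma the MEC is supported by two points (diametrically opposite) or three points (on a circumcircle).
The farthest pair is B–D with squared distance 113. The circle on this segment as diameter has centre (-4.5, 1) and r² = 113/4 = 28.25.
Check A: distance² to centre = 4.25 ≤ 28.25, so it lies inside.
All remaining points lie in this disk, and no smaller disk contains both endpoints, so this is the minimum enclosing circle.

28.25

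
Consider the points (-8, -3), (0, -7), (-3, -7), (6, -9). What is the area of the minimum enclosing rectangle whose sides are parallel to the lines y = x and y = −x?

In coordinates u = x + y, v = x − y the rectangle is axis-aligned; the map (x,y)→(u,v) scales areas by 2.
u-values: -11, -7, -10, -3; range = -3 − (-11) = 8.
v-values: -5, 7, 4, 15; range = 15 − (-5) = 20.
Area = (8 × 20) / 2 = 80.

80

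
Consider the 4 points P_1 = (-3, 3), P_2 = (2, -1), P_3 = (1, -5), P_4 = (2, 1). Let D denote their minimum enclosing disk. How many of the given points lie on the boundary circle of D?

2

The farthest pair is P_1–P_3 with squared distance 80. The circle on this segment as diameter has centre (-1, -1) and r² = 80/4 = 20.
Check P_2: distance² to centre = 9 ≤ 20, so it lies inside.
All remaining points lie in this disk, and no smaller disk contains both endpoints, so this is the minimum enclosing circle.
The points at distance exactly r from the centre are P_1, P_3 — 2 points.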